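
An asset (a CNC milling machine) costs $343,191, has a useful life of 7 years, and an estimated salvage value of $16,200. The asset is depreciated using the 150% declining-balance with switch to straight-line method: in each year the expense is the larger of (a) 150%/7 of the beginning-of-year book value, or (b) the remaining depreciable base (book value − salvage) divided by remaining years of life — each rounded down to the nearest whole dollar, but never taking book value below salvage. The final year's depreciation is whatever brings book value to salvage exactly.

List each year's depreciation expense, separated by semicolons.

$73,540; $57,782; $45,400; $37,567; $37,567; $37,567; $37,568

Depreciable base = $343,191 − $16,200 = $326,991.
Year 1: DB = ⌊$343,191 × 150%/7⌋ = $73,540; SL = ⌊$326,991/7⌋ = $46,713 → take DB $73,540. Book value $269,651.
Year 2: DB = ⌊$269,651 × 150%/7⌋ = $57,782; SL = ⌊$253,451/6⌋ = $42,241 → take DB $57,782. Book value $211,869.
Year 3: DB = ⌊$211,869 × 150%/7⌋ = $45,400; SL = ⌊$195,669/5⌋ = $39,133 → take DB $45,400. Book value $166,469.
Year 4: DB = ⌊$166,469 × 150%/7⌋ = $35,671; SL = ⌊$150,269/4⌋ = $37,567 → take SL $37,567. Book value $128,902.
Year 5: DB = ⌊$128,902 × 150%/7⌋ = $27,621; SL = ⌊$112,702/3⌋ = $37,567 → take SL $37,567. Book value $91,335.
Year 6: DB = ⌊$91,335 × 150%/7⌋ = $19,571; SL = ⌊$75,135/2⌋ = $37,567 → take SL $37,567. Book value $53,768.
Year 7 (final): $53,768 − $16,200 = $37,568. Book value $16,200.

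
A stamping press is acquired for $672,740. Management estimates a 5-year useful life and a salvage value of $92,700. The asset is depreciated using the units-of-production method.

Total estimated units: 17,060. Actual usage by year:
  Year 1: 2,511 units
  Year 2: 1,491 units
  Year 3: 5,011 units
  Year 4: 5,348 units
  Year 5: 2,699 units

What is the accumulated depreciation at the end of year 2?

Depreciable base = $672,740 − $92,700 = $580,040.
Rate = $580,040 / 17,060 units = $34 per unit.
Year 1: 2,511 × $34 = $85,374. Book value $587,366.
Year 2: 1,491 × $34 = $50,694. Book value $536,672.
Accumulated through year 2 = $672,740 − $536,672 = $136,068.

$136,068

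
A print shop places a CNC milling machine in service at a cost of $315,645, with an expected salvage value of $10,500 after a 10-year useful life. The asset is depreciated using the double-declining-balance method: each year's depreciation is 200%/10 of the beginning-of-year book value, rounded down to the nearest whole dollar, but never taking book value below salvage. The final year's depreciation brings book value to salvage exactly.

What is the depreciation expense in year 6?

$20,686

Depreciable base = $315,645 − $10,500 = $305,145.
Year 1: ⌊$315,645 × 200%/10⌋ = $63,129. Book value $252,516.
Year 2: ⌊$252,516 × 200%/10⌋ = $50,503. Book value $202,013.
Year 3: ⌊$202,013 × 200%/10⌋ = $40,402. Book value $161,611.
Year 4: ⌊$161,611 × 200%/10⌋ = $32,322. Book value $129,289.
Year 5: ⌊$129,289 × 200%/10⌋ = $25,857. Book value $103,432.
Year 6: ⌊$103,432 × 200%/10⌋ = $20,686. Book value $82,746.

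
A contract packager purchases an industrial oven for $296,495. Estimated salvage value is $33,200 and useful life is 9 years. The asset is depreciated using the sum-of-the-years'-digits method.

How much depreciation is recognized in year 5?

Depreciable base = $296,495 − $33,200 = $263,295.
Sum of the years' digits = 9+8+7+6+5+4+3+2+1 = 45.
Year 1: $263,295 × 9/45 = $52,659. Book value $243,836.
Year 2: $263,295 × 8/45 = $46,808. Book value $197,028.
Year 3: $263,295 × 7/45 = $40,957. Book value $156,071.
Year 4: $263,295 × 6/45 = $35,106. Book value $120,965.
Year 5: $263,295 × 5/45 = $29,255. Book value $91,710.

$29,255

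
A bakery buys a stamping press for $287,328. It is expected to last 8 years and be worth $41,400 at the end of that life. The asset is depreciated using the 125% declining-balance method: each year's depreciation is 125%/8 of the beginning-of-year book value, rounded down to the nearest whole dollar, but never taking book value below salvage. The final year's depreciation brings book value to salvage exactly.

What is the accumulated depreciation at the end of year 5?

$164,456

Depreciable base = $287,328 − $41,400 = $245,928.
Year 1: ⌊$287,328 × 125%/8⌋ = $44,895. Book value $242,433.
Year 2: ⌊$242,433 × 125%/8⌋ = $37,880. Book value $204,553.
Year 3: ⌊$204,553 × 125%/8⌋ = $31,961. Book value $172,592.
Year 4: ⌊$172,592 × 125%/8⌋ = $26,967. Book value $145,625.
Year 5: ⌊$145,625 × 125%/8⌋ = $22,753. Book value $122,872.
Accumulated through year 5 = $287,328 − $122,872 = $164,456.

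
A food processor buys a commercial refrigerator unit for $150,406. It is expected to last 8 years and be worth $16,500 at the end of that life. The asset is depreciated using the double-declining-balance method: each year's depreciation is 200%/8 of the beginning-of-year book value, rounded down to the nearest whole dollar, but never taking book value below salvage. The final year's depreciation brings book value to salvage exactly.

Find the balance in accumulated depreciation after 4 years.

$102,816

Depreciable base = $150,406 − $16,500 = $133,906.
Year 1: ⌊$150,406 × 200%/8⌋ = $37,601. Book value $112,805.
Year 2: ⌊$112,805 × 200%/8⌋ = $28,201. Book value $84,604.
Year 3: ⌊$84,604 × 200%/8⌋ = $21,151. Book value $63,453.
Year 4: ⌊$63,453 × 200%/8⌋ = $15,863. Book value $47,590.
Accumulated through year 4 = $150,406 − $47,590 = $102,816.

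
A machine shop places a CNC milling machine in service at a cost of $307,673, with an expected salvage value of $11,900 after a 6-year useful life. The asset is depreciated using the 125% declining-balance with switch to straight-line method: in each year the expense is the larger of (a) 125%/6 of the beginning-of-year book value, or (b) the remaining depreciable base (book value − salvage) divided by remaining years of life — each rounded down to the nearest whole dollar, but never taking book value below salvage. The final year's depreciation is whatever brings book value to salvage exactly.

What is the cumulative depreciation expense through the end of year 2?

$114,842

Depreciable base = $307,673 − $11,900 = $295,773.
Year 1: DB = ⌊$307,673 × 125%/6⌋ = $64,098; SL = ⌊$295,773/6⌋ = $49,295 → take DB $64,098. Book value $243,575.
Year 2: DB = ⌊$243,575 × 125%/6⌋ = $50,744; SL = ⌊$231,675/5⌋ = $46,335 → take DB $50,744. Book value $192,831.
Accumulated through year 2 = $307,673 − $192,831 = $114,842.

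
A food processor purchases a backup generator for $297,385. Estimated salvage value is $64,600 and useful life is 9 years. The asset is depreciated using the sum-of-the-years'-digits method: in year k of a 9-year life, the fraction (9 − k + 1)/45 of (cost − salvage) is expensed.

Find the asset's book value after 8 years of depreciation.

$69,773

Depreciable base = $297,385 − $64,600 = $232,785.
Sum of the years' digits = 9+8+7+6+5+4+3+2+1 = 45.
Year 1: $232,785 × 9/45 = $46,557. Book value $250,828.
Year 2: $232,785 × 8/45 = $41,384. Book value $209,444.
Year 3: $232,785 × 7/45 = $36,211. Book value $173,233.
Year 4: $232,785 × 6/45 = $31,038. Book value $142,195.
Year 5: $232,785 × 5/45 = $25,865. Book value $116,330.
Year 6: $232,785 × 4/45 = $20,692. Book value $95,638.
Year 7: $232,785 × 3/45 = $15,519. Book value $80,119.
Year 8: $232,785 × 2/45 = $10,346. Book value $69,773.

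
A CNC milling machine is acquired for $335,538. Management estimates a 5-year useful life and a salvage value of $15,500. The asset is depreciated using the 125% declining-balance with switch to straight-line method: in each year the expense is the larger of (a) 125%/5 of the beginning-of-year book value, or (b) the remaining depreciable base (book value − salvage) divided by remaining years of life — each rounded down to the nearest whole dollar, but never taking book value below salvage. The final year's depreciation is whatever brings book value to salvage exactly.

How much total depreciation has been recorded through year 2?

Depreciable base = $335,538 − $15,500 = $320,038.
Year 1: DB = ⌊$335,538 × 125%/5⌋ = $83,884; SL = ⌊$320,038/5⌋ = $64,007 → take DB $83,884. Book value $251,654.
Year 2: DB = ⌊$251,654 × 125%/5⌋ = $62,913; SL = ⌊$236,154/4⌋ = $59,038 → take DB $62,913. Book value $188,741.
Accumulated through year 2 = $335,538 − $188,741 = $146,797.

$146,797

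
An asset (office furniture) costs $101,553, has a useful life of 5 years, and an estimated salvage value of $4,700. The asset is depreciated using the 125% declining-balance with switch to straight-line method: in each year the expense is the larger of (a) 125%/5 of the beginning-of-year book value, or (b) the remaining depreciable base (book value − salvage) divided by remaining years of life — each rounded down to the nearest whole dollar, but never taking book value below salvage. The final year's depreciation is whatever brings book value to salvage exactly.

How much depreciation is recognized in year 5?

$17,475

Depreciable base = $101,553 − $4,700 = $96,853.
Year 1: DB = ⌊$101,553 × 125%/5⌋ = $25,388; SL = ⌊$96,853/5⌋ = $19,370 → take DB $25,388. Book value $76,165.
Year 2: DB = ⌊$76,165 × 125%/5⌋ = $19,041; SL = ⌊$71,465/4⌋ = $17,866 → take DB $19,041. Book value $57,124.
Year 3: DB = ⌊$57,124 × 125%/5⌋ = $14,281; SL = ⌊$52,424/3⌋ = $17,474 → take SL $17,474. Book value $39,650.
Year 4: DB = ⌊$39,650 × 125%/5⌋ = $9,912; SL = ⌊$34,950/2⌋ = $17,475 → take SL $17,475. Book value $22,175.
Year 5 (final): $22,175 − $4,700 = $17,475. Book value $4,700.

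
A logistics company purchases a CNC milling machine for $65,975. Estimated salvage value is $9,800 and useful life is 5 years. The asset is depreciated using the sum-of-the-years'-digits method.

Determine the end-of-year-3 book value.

Depreciable base = $65,975 − $9,800 = $56,175.
Sum of the years' digits = 5+4+3+2+1 = 15.
Year 1: $56,175 × 5/15 = $18,725. Book value $47,250.
Year 2: $56,175 × 4/15 = $14,980. Book value $32,270.
Year 3: $56,175 × 3/15 = $11,235. Book value $21,035.

$21,035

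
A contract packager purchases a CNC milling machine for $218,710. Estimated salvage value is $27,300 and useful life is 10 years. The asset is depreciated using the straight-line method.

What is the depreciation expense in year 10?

Depreciable base = $218,710 − $27,300 = $191,410.
Annual expense = $191,410 / 10 = $19,141.

$19,141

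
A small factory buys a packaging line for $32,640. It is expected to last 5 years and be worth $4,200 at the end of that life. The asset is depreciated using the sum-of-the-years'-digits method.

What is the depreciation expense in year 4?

$3,792

Depreciable base = $32,640 − $4,200 = $28,440.
Sum of the years' digits = 5+4+3+2+1 = 15.
Year 1: $28,440 × 5/15 = $9,480. Book value $23,160.
Year 2: $28,440 × 4/15 = $7,584. Book value $15,576.
Year 3: $28,440 × 3/15 = $5,688. Book value $9,888.
Year 4: $28,440 × 2/15 = $3,792. Book value $6,096.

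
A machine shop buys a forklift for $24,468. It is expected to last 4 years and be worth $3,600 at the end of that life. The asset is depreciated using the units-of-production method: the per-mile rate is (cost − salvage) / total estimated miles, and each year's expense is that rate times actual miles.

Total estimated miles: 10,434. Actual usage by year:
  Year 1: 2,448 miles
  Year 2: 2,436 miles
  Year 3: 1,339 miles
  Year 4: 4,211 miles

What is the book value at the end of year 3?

$12,022

Depreciable base = $24,468 − $3,600 = $20,868.
Rate = $20,868 / 10,434 miles = $2 per mile.
Year 1: 2,448 × $2 = $4,896. Book value $19,572.
Year 2: 2,436 × $2 = $4,872. Book value $14,700.
Year 3: 1,339 × $2 = $2,678. Book value $12,022.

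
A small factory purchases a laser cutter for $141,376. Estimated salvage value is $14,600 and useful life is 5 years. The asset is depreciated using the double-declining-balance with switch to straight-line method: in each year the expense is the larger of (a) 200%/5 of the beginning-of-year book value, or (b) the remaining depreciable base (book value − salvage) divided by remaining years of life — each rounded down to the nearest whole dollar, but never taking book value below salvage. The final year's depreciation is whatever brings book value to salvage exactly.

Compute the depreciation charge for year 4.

$12,215

Depreciable base = $141,376 − $14,600 = $126,776.
Year 1: DB = ⌊$141,376 × 200%/5⌋ = $56,550; SL = ⌊$126,776/5⌋ = $25,355 → take DB $56,550. Book value $84,826.
Year 2: DB = ⌊$84,826 × 200%/5⌋ = $33,930; SL = ⌊$70,226/4⌋ = $17,556 → take DB $33,930. Book value $50,896.
Year 3: DB = ⌊$50,896 × 200%/5⌋ = $20,358; SL = ⌊$36,296/3⌋ = $12,098 → take DB $20,358. Book value $30,538.
Year 4: DB = ⌊$30,538 × 200%/5⌋ = $12,215; SL = ⌊$15,938/2⌋ = $7,969 → take DB $12,215. Book value $18,323.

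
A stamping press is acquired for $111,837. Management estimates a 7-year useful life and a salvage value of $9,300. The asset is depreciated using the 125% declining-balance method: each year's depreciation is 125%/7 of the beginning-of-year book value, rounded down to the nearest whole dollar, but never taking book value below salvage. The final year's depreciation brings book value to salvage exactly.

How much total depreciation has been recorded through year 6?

Depreciable base = $111,837 − $9,300 = $102,537.
Year 1: ⌊$111,837 × 125%/7⌋ = $19,970. Book value $91,867.
Year 2: ⌊$91,867 × 125%/7⌋ = $16,404. Book value $75,463.
Year 3: ⌊$75,463 × 125%/7⌋ = $13,475. Book value $61,988.
Year 4: ⌊$61,988 × 125%/7⌋ = $11,069. Book value $50,919.
Year 5: ⌊$50,919 × 125%/7⌋ = $9,092. Book value $41,827.
Year 6: ⌊$41,827 × 125%/7⌋ = $7,469. Book value $34,358.
Accumulated through year 6 = $111,837 − $34,358 = $77,479.

$77,479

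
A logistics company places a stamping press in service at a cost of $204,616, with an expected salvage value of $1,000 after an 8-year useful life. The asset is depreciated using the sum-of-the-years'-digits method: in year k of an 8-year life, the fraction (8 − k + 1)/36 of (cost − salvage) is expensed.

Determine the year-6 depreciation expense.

$16,968

Depreciable base = $204,616 − $1,000 = $203,616.
Sum of the years' digits = 8+7+6+5+4+3+2+1 = 36.
Year 1: $203,616 × 8/36 = $45,248. Book value $159,368.
Year 2: $203,616 × 7/36 = $39,592. Book value $119,776.
Year 3: $203,616 × 6/36 = $33,936. Book value $85,840.
Year 4: $203,616 × 5/36 = $28,280. Book value $57,560.
Year 5: $203,616 × 4/36 = $22,624. Book value $34,936.
Year 6: $203,616 × 3/36 = $16,968. Book value $17,968.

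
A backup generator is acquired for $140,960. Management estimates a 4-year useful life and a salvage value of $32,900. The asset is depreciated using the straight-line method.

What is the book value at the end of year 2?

Depreciable base = $140,960 − $32,900 = $108,060.
Annual expense = $108,060 / 4 = $27,015.
End of year 1: book value $113,945.
End of year 2: book value $86,930.

$86,930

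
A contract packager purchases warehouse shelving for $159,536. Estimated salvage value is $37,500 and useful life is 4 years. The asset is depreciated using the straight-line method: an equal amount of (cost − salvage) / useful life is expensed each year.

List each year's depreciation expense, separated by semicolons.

Depreciable base = $159,536 − $37,500 = $122,036.
Annual expense = $122,036 / 4 = $30,509.
End of year 1: book value $129,027.
End of year 2: book value $98,518.
End of year 3: book value $68,009.
End of year 4: book value $37,500.

$30,509; $30,509; $30,509; $30,509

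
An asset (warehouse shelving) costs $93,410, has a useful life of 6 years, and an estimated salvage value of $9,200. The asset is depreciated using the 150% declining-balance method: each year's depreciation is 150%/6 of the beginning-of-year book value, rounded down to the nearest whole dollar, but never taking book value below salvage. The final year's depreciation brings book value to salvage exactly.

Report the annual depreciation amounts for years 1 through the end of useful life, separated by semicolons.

$23,352; $17,514; $13,136; $9,852; $7,389; $12,967

Depreciable base = $93,410 − $9,200 = $84,210.
Year 1: ⌊$93,410 × 150%/6⌋ = $23,352. Book value $70,058.
Year 2: ⌊$70,058 × 150%/6⌋ = $17,514. Book value $52,544.
Year 3: ⌊$52,544 × 150%/6⌋ = $13,136. Book value $39,408.
Year 4: ⌊$39,408 × 150%/6⌋ = $9,852. Book value $29,556.
Year 5: ⌊$29,556 × 150%/6⌋ = $7,389. Book value $22,167.
Year 6 (final): $22,167 − $9,200 = $12,967. Book value $9,200.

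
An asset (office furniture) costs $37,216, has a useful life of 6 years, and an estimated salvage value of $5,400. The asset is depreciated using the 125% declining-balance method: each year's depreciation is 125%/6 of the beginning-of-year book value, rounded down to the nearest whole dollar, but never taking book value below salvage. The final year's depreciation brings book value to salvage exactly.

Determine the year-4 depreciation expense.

Depreciable base = $37,216 − $5,400 = $31,816.
Year 1: ⌊$37,216 × 125%/6⌋ = $7,753. Book value $29,463.
Year 2: ⌊$29,463 × 125%/6⌋ = $6,138. Book value $23,325.
Year 3: ⌊$23,325 × 125%/6⌋ = $4,859. Book value $18,466.
Year 4: ⌊$18,466 × 125%/6⌋ = $3,847. Book value $14,619.

$3,847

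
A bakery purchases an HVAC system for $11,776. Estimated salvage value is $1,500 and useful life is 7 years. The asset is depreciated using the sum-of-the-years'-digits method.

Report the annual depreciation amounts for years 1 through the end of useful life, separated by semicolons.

Depreciable base = $11,776 − $1,500 = $10,276.
Sum of the years' digits = 7+6+5+4+3+2+1 = 28.
Year 1: $10,276 × 7/28 = $2,569. Book value $9,207.
Year 2: $10,276 × 6/28 = $2,202. Book value $7,005.
Year 3: $10,276 × 5/28 = $1,835. Book value $5,170.
Year 4: $10,276 × 4/28 = $1,468. Book value $3,702.
Year 5: $10,276 × 3/28 = $1,101. Book value $2,601.
Year 6: $10,276 × 2/28 = $734. Book value $1,867.
Year 7: $10,276 × 1/28 = $367. Book value $1,500.

$2,569; $2,202; $1,835; $1,468; $1,101; $734; $367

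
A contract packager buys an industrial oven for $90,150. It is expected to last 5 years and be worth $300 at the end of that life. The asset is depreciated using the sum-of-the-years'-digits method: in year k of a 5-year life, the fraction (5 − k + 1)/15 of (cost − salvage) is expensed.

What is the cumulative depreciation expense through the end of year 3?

$71,880

Depreciable base = $90,150 − $300 = $89,850.
Sum of the years' digits = 5+4+3+2+1 = 15.
Year 1: $89,850 × 5/15 = $29,950. Book value $60,200.
Year 2: $89,850 × 4/15 = $23,960. Book value $36,240.
Year 3: $89,850 × 3/15 = $17,970. Book value $18,270.
Accumulated through year 3 = $90,150 − $18,270 = $71,880.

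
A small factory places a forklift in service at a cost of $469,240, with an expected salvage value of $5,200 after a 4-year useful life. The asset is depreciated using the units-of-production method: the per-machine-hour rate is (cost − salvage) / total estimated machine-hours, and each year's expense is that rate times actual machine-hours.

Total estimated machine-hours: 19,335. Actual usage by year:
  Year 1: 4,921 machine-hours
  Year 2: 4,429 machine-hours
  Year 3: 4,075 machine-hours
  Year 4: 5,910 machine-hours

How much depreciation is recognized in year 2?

$106,296

Depreciable base = $469,240 − $5,200 = $464,040.
Rate = $464,040 / 19,335 machine-hours = $24 per machine-hour.
Year 1: 4,921 × $24 = $118,104. Book value $351,136.
Year 2: 4,429 × $24 = $106,296. Book value $244,840.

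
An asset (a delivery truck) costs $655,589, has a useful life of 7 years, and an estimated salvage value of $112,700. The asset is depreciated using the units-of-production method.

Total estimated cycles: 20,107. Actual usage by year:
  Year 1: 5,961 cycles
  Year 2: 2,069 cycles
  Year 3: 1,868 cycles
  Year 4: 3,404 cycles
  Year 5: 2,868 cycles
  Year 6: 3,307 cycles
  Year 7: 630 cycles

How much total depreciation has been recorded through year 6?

$525,879

Depreciable base = $655,589 − $112,700 = $542,889.
Rate = $542,889 / 20,107 cycles = $27 per cycle.
Year 1: 5,961 × $27 = $160,947. Book value $494,642.
Year 2: 2,069 × $27 = $55,863. Book value $438,779.
Year 3: 1,868 × $27 = $50,436. Book value $388,343.
Year 4: 3,404 × $27 = $91,908. Book value $296,435.
Year 5: 2,868 × $27 = $77,436. Book value $218,999.
Year 6: 3,307 × $27 = $89,289. Book value $129,710.
Accumulated through year 6 = $655,589 − $129,710 = $525,879.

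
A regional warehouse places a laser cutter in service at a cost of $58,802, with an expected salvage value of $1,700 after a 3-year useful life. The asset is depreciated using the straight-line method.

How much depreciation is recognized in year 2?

$19,034

Depreciable base = $58,802 − $1,700 = $57,102.
Annual expense = $57,102 / 3 = $19,034.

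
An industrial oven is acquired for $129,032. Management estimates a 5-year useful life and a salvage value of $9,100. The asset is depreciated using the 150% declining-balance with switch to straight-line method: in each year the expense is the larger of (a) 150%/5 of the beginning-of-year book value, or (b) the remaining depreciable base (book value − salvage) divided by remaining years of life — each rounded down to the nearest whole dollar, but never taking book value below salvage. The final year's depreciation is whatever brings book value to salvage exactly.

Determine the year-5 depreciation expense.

$17,580

Depreciable base = $129,032 − $9,100 = $119,932.
Year 1: DB = ⌊$129,032 × 150%/5⌋ = $38,709; SL = ⌊$119,932/5⌋ = $23,986 → take DB $38,709. Book value $90,323.
Year 2: DB = ⌊$90,323 × 150%/5⌋ = $27,096; SL = ⌊$81,223/4⌋ = $20,305 → take DB $27,096. Book value $63,227.
Year 3: DB = ⌊$63,227 × 150%/5⌋ = $18,968; SL = ⌊$54,127/3⌋ = $18,042 → take DB $18,968. Book value $44,259.
Year 4: DB = ⌊$44,259 × 150%/5⌋ = $13,277; SL = ⌊$35,159/2⌋ = $17,579 → take SL $17,579. Book value $26,680.
Year 5 (final): $26,680 − $9,100 = $17,580. Book value $9,100.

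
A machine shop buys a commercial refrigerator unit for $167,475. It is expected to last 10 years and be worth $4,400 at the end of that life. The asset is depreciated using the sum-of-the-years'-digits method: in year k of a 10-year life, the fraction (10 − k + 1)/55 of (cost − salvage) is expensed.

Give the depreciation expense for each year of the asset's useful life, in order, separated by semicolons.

$29,650; $26,685; $23,720; $20,755; $17,790; $14,825; $11,860; $8,895; $5,930; $2,965

Depreciable base = $167,475 − $4,400 = $163,075.
Sum of the years' digits = 10+9+8+7+6+5+4+3+2+1 = 55.
Year 1: $163,075 × 10/55 = $29,650. Book value $137,825.
Year 2: $163,075 × 9/55 = $26,685. Book value $111,140.
Year 3: $163,075 × 8/55 = $23,720. Book value $87,420.
Year 4: $163,075 × 7/55 = $20,755. Book value $66,665.
Year 5: $163,075 × 6/55 = $17,790. Book value $48,875.
Year 6: $163,075 × 5/55 = $14,825. Book value $34,050.
Year 7: $163,075 × 4/55 = $11,860. Book value $22,190.
Year 8: $163,075 × 3/55 = $8,895. Book value $13,295.
Year 9: $163,075 × 2/55 = $5,930. Book value $7,365.
Year 10: $163,075 × 1/55 = $2,965. Book value $4,400.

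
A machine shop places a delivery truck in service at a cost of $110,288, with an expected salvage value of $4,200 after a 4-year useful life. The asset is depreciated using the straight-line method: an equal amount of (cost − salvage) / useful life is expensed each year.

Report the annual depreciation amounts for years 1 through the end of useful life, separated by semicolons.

Depreciable base = $110,288 − $4,200 = $106,088.
Annual expense = $106,088 / 4 = $26,522.
End of year 1: book value $83,766.
End of year 2: book value $57,244.
End of year 3: book value $30,722.
End of year 4: book value $4,200.

$26,522; $26,522; $26,522; $26,522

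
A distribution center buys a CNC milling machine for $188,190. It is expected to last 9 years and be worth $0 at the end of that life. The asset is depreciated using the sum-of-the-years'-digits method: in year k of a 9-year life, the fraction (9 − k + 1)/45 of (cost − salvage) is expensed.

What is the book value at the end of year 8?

Depreciable base = $188,190 − $0 = $188,190.
Sum of the years' digits = 9+8+7+6+5+4+3+2+1 = 45.
Year 1: $188,190 × 9/45 = $37,638. Book value $150,552.
Year 2: $188,190 × 8/45 = $33,456. Book value $117,096.
Year 3: $188,190 × 7/45 = $29,274. Book value $87,822.
Year 4: $188,190 × 6/45 = $25,092. Book value $62,730.
Year 5: $188,190 × 5/45 = $20,910. Book value $41,820.
Year 6: $188,190 × 4/45 = $16,728. Book value $25,092.
Year 7: $188,190 × 3/45 = $12,546. Book value $12,546.
Year 8: $188,190 × 2/45 = $8,364. Book value $4,182.

$4,182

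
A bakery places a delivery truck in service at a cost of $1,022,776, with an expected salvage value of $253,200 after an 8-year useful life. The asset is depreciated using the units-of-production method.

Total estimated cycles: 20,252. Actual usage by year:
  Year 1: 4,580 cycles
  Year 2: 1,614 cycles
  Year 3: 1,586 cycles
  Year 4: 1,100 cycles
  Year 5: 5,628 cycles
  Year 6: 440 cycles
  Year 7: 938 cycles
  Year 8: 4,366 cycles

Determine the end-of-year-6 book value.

$454,752

Depreciable base = $1,022,776 − $253,200 = $769,576.
Rate = $769,576 / 20,252 cycles = $38 per cycle.
Year 1: 4,580 × $38 = $174,040. Book value $848,736.
Year 2: 1,614 × $38 = $61,332. Book value $787,404.
Year 3: 1,586 × $38 = $60,268. Book value $727,136.
Year 4: 1,100 × $38 = $41,800. Book value $685,336.
Year 5: 5,628 × $38 = $213,864. Book value $471,472.
Year 6: 440 × $38 = $16,720. Book value $454,752.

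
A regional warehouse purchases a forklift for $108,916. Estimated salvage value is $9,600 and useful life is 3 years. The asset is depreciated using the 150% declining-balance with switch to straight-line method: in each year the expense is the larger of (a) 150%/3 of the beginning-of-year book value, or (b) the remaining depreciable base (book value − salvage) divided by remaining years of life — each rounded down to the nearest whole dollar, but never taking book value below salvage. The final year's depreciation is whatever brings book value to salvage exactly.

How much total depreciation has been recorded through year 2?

Depreciable base = $108,916 − $9,600 = $99,316.
Year 1: DB = ⌊$108,916 × 150%/3⌋ = $54,458; SL = ⌊$99,316/3⌋ = $33,105 → take DB $54,458. Book value $54,458.
Year 2: DB = ⌊$54,458 × 150%/3⌋ = $27,229; SL = ⌊$44,858/2⌋ = $22,429 → take DB $27,229. Book value $27,229.
Accumulated through year 2 = $108,916 − $27,229 = $81,687.

$81,687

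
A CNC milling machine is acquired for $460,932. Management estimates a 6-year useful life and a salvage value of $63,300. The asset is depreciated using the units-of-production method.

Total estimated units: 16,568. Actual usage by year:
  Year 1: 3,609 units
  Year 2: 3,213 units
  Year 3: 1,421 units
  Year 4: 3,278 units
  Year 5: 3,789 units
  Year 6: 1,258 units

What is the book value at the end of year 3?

Depreciable base = $460,932 − $63,300 = $397,632.
Rate = $397,632 / 16,568 units = $24 per unit.
Year 1: 3,609 × $24 = $86,616. Book value $374,316.
Year 2: 3,213 × $24 = $77,112. Book value $297,204.
Year 3: 1,421 × $24 = $34,104. Book value $263,100.

$263,100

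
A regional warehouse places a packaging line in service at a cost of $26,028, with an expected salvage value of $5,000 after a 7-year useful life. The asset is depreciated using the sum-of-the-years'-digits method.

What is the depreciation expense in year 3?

$3,755

Depreciable base = $26,028 − $5,000 = $21,028.
Sum of the years' digits = 7+6+5+4+3+2+1 = 28.
Year 1: $21,028 × 7/28 = $5,257. Book value $20,771.
Year 2: $21,028 × 6/28 = $4,506. Book value $16,265.
Year 3: $21,028 × 5/28 = $3,755. Book value $12,510.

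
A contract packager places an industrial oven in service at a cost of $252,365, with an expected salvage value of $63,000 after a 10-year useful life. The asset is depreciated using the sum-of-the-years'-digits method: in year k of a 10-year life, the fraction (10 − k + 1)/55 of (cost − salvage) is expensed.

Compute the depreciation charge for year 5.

Depreciable base = $252,365 − $63,000 = $189,365.
Sum of the years' digits = 10+9+8+7+6+5+4+3+2+1 = 55.
Year 1: $189,365 × 10/55 = $34,430. Book value $217,935.
Year 2: $189,365 × 9/55 = $30,987. Book value $186,948.
Year 3: $189,365 × 8/55 = $27,544. Book value $159,404.
Year 4: $189,365 × 7/55 = $24,101. Book value $135,303.
Year 5: $189,365 × 6/55 = $20,658. Book value $114,645.

$20,658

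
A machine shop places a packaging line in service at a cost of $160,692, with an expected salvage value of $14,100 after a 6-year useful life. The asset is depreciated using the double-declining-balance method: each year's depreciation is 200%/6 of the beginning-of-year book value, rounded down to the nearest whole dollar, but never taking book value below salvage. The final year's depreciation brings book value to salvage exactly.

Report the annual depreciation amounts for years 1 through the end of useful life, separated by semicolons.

Depreciable base = $160,692 − $14,100 = $146,592.
Year 1: ⌊$160,692 × 200%/6⌋ = $53,564. Book value $107,128.
Year 2: ⌊$107,128 × 200%/6⌋ = $35,709. Book value $71,419.
Year 3: ⌊$71,419 × 200%/6⌋ = $23,806. Book value $47,613.
Year 4: ⌊$47,613 × 200%/6⌋ = $15,871. Book value $31,742.
Year 5: ⌊$31,742 × 200%/6⌋ = $10,580. Book value $21,162.
Year 6 (final): $21,162 − $14,100 = $7,062. Book value $14,100.

$53,564; $35,709; $23,806; $15,871; $10,580; $7,062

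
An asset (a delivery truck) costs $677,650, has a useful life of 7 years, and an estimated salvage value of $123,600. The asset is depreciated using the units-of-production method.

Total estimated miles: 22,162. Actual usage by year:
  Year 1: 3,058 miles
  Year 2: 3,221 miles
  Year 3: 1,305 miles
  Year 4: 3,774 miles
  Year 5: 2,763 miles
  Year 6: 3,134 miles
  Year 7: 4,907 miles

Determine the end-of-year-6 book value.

$246,275

Depreciable base = $677,650 − $123,600 = $554,050.
Rate = $554,050 / 22,162 miles = $25 per mile.
Year 1: 3,058 × $25 = $76,450. Book value $601,200.
Year 2: 3,221 × $25 = $80,525. Book value $520,675.
Year 3: 1,305 × $25 = $32,625. Book value $488,050.
Year 4: 3,774 × $25 = $94,350. Book value $393,700.
Year 5: 2,763 × $25 = $69,075. Book value $324,625.
Year 6: 3,134 × $25 = $78,350. Book value $246,275.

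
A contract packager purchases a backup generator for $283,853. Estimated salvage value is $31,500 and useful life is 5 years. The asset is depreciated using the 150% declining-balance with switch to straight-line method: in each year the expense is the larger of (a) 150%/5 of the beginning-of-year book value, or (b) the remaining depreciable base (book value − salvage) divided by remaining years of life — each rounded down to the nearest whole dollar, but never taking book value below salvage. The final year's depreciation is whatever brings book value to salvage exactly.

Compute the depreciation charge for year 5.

Depreciable base = $283,853 − $31,500 = $252,353.
Year 1: DB = ⌊$283,853 × 150%/5⌋ = $85,155; SL = ⌊$252,353/5⌋ = $50,470 → take DB $85,155. Book value $198,698.
Year 2: DB = ⌊$198,698 × 150%/5⌋ = $59,609; SL = ⌊$167,198/4⌋ = $41,799 → take DB $59,609. Book value $139,089.
Year 3: DB = ⌊$139,089 × 150%/5⌋ = $41,726; SL = ⌊$107,589/3⌋ = $35,863 → take DB $41,726. Book value $97,363.
Year 4: DB = ⌊$97,363 × 150%/5⌋ = $29,208; SL = ⌊$65,863/2⌋ = $32,931 → take SL $32,931. Book value $64,432.
Year 5 (final): $64,432 − $31,500 = $32,932. Book value $31,500.

$32,932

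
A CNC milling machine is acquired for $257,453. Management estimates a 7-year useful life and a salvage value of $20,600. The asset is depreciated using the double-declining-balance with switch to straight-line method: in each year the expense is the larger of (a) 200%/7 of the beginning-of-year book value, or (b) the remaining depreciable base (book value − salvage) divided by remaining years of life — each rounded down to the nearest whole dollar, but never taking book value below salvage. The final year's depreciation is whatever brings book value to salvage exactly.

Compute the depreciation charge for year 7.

$13,593

Depreciable base = $257,453 − $20,600 = $236,853.
Year 1: DB = ⌊$257,453 × 200%/7⌋ = $73,558; SL = ⌊$236,853/7⌋ = $33,836 → take DB $73,558. Book value $183,895.
Year 2: DB = ⌊$183,895 × 200%/7⌋ = $52,541; SL = ⌊$163,295/6⌋ = $27,215 → take DB $52,541. Book value $131,354.
Year 3: DB = ⌊$131,354 × 200%/7⌋ = $37,529; SL = ⌊$110,754/5⌋ = $22,150 → take DB $37,529. Book value $93,825.
Year 4: DB = ⌊$93,825 × 200%/7⌋ = $26,807; SL = ⌊$73,225/4⌋ = $18,306 → take DB $26,807. Book value $67,018.
Year 5: DB = ⌊$67,018 × 200%/7⌋ = $19,148; SL = ⌊$46,418/3⌋ = $15,472 → take DB $19,148. Book value $47,870.
Year 6: DB = ⌊$47,870 × 200%/7⌋ = $13,677; SL = ⌊$27,270/2⌋ = $13,635 → take DB $13,677. Book value $34,193.
Year 7 (final): $34,193 − $20,600 = $13,593. Book value $20,600.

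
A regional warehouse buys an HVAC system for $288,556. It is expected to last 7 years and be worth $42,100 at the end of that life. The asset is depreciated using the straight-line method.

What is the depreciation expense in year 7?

$35,208

Depreciable base = $288,556 − $42,100 = $246,456.
Annual expense = $246,456 / 7 = $35,208.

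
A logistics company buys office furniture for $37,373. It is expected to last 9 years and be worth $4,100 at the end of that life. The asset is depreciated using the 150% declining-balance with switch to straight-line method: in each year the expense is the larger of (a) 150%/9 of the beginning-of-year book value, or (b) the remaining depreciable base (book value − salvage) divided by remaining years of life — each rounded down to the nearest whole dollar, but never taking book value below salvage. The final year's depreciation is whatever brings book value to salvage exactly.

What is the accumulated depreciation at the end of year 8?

$30,542

Depreciable base = $37,373 − $4,100 = $33,273.
Year 1: DB = ⌊$37,373 × 150%/9⌋ = $6,228; SL = ⌊$33,273/9⌋ = $3,697 → take DB $6,228. Book value $31,145.
Year 2: DB = ⌊$31,145 × 150%/9⌋ = $5,190; SL = ⌊$27,045/8⌋ = $3,380 → take DB $5,190. Book value $25,955.
Year 3: DB = ⌊$25,955 × 150%/9⌋ = $4,325; SL = ⌊$21,855/7⌋ = $3,122 → take DB $4,325. Book value $21,630.
Year 4: DB = ⌊$21,630 × 150%/9⌋ = $3,605; SL = ⌊$17,530/6⌋ = $2,921 → take DB $3,605. Book value $18,025.
Year 5: DB = ⌊$18,025 × 150%/9⌋ = $3,004; SL = ⌊$13,925/5⌋ = $2,785 → take DB $3,004. Book value $15,021.
Year 6: DB = ⌊$15,021 × 150%/9⌋ = $2,503; SL = ⌊$10,921/4⌋ = $2,730 → take SL $2,730. Book value $12,291.
Year 7: DB = ⌊$12,291 × 150%/9⌋ = $2,048; SL = ⌊$8,191/3⌋ = $2,730 → take SL $2,730. Book value $9,561.
Year 8: DB = ⌊$9,561 × 150%/9⌋ = $1,593; SL = ⌊$5,461/2⌋ = $2,730 → take SL $2,730. Book value $6,831.
Accumulated through year 8 = $37,373 − $6,831 = $30,542.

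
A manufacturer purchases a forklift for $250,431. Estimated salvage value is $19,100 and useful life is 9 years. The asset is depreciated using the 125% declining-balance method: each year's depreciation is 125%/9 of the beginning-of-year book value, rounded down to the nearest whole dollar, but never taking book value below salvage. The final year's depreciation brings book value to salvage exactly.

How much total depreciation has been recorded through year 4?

$112,733

Depreciable base = $250,431 − $19,100 = $231,331.
Year 1: ⌊$250,431 × 125%/9⌋ = $34,782. Book value $215,649.
Year 2: ⌊$215,649 × 125%/9⌋ = $29,951. Book value $185,698.
Year 3: ⌊$185,698 × 125%/9⌋ = $25,791. Book value $159,907.
Year 4: ⌊$159,907 × 125%/9⌋ = $22,209. Book value $137,698.
Accumulated through year 4 = $250,431 − $137,698 = $112,733.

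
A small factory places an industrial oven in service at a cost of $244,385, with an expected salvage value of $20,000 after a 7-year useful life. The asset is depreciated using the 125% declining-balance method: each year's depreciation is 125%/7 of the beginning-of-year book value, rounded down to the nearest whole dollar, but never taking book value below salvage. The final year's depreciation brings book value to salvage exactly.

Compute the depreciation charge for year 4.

$24,187

Depreciable base = $244,385 − $20,000 = $224,385.
Year 1: ⌊$244,385 × 125%/7⌋ = $43,640. Book value $200,745.
Year 2: ⌊$200,745 × 125%/7⌋ = $35,847. Book value $164,898.
Year 3: ⌊$164,898 × 125%/7⌋ = $29,446. Book value $135,452.
Year 4: ⌊$135,452 × 125%/7⌋ = $24,187. Book value $111,265.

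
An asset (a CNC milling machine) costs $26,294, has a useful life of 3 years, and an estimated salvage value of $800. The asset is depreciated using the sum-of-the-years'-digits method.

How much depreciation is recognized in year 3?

$4,249

Depreciable base = $26,294 − $800 = $25,494.
Sum of the years' digits = 3+2+1 = 6.
Year 1: $25,494 × 3/6 = $12,747. Book value $13,547.
Year 2: $25,494 × 2/6 = $8,498. Book value $5,049.
Year 3: $25,494 × 1/6 = $4,249. Book value $800.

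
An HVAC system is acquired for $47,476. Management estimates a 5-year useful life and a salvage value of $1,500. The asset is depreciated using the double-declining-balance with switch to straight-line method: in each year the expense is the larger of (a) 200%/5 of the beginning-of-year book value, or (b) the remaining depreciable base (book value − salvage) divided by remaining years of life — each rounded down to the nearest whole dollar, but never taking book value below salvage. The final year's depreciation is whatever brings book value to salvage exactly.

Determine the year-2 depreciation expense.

$11,394

Depreciable base = $47,476 − $1,500 = $45,976.
Year 1: DB = ⌊$47,476 × 200%/5⌋ = $18,990; SL = ⌊$45,976/5⌋ = $9,195 → take DB $18,990. Book value $28,486.
Year 2: DB = ⌊$28,486 × 200%/5⌋ = $11,394; SL = ⌊$26,986/4⌋ = $6,746 → take DB $11,394. Book value $17,092.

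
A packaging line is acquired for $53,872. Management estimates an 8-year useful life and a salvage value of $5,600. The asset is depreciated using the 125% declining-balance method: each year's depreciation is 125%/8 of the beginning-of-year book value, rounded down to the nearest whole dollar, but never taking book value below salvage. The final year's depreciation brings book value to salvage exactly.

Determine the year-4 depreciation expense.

Depreciable base = $53,872 − $5,600 = $48,272.
Year 1: ⌊$53,872 × 125%/8⌋ = $8,417. Book value $45,455.
Year 2: ⌊$45,455 × 125%/8⌋ = $7,102. Book value $38,353.
Year 3: ⌊$38,353 × 125%/8⌋ = $5,992. Book value $32,361.
Year 4: ⌊$32,361 × 125%/8⌋ = $5,056. Book value $27,305.

$5,056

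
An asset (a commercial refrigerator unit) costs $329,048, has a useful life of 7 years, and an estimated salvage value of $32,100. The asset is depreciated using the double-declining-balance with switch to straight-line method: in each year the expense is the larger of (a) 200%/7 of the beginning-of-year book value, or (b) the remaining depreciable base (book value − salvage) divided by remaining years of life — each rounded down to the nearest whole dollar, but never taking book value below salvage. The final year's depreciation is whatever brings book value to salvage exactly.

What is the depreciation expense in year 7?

$11,603

Depreciable base = $329,048 − $32,100 = $296,948.
Year 1: DB = ⌊$329,048 × 200%/7⌋ = $94,013; SL = ⌊$296,948/7⌋ = $42,421 → take DB $94,013. Book value $235,035.
Year 2: DB = ⌊$235,035 × 200%/7⌋ = $67,152; SL = ⌊$202,935/6⌋ = $33,822 → take DB $67,152. Book value $167,883.
Year 3: DB = ⌊$167,883 × 200%/7⌋ = $47,966; SL = ⌊$135,783/5⌋ = $27,156 → take DB $47,966. Book value $119,917.
Year 4: DB = ⌊$119,917 × 200%/7⌋ = $34,262; SL = ⌊$87,817/4⌋ = $21,954 → take DB $34,262. Book value $85,655.
Year 5: DB = ⌊$85,655 × 200%/7⌋ = $24,472; SL = ⌊$53,555/3⌋ = $17,851 → take DB $24,472. Book value $61,183.
Year 6: DB = ⌊$61,183 × 200%/7⌋ = $17,480; SL = ⌊$29,083/2⌋ = $14,541 → take DB $17,480. Book value $43,703.
Year 7 (final): $43,703 − $32,100 = $11,603. Book value $32,100.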